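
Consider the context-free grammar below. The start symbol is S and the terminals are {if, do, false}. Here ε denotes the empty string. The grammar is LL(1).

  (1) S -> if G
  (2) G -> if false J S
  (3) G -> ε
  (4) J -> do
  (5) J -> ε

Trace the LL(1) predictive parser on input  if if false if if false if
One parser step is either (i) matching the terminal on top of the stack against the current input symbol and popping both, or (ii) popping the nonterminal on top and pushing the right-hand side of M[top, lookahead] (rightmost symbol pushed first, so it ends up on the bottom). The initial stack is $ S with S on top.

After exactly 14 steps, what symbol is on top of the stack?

      Stack           Input                         Action
   1  $ S             if if false if if false if $  expand S -> if G
   2  $ G if          if if false if if false if $  match if
   3  $ G             if false if if false if $     expand G -> if false J S
   4  $ S J false if  if false if if false if $     match if
   5  $ S J false     false if if false if $        match false
   6  $ S J           if if false if $              expand J -> ε
   7  $ S             if if false if $              expand S -> if G
   8  $ G if          if if false if $              match if
   9  $ G             if false if $                 expand G -> if false J S
  10  $ S J false if  if false if $                 match if
  11  $ S J false     false if $                    match false
  12  $ S J           if $                          expand J -> ε
  13  $ S             if $                          expand S -> if G
  14  $ G if          if $                          match if
Stack after step 14: $ G (top = G).

G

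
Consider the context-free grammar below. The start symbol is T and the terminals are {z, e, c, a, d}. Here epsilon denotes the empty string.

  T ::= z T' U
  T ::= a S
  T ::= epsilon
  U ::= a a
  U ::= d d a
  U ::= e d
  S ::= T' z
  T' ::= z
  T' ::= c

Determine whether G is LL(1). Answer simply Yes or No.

Yes

FIRST(T) = {epsilon, a, z}
FIRST(U) = {a, d, e}
FIRST(S) = {c, z}
FIRST(T') = {c, z}
FOLLOW(T) = {$}
FOLLOW(U) = {$}
FOLLOW(S) = {$}
FOLLOW(T') = {a, d, e, z}
Each cell of M receives at most one production.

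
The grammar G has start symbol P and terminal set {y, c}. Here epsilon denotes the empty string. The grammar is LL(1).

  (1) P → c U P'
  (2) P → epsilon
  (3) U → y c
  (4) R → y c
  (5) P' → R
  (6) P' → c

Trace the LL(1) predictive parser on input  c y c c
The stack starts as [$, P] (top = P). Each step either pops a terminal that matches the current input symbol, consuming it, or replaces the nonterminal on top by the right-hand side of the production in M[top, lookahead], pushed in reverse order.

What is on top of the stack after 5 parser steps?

P'

     Stack     Input      Action
  1  $ P       c y c c $  expand P → c U P'
  2  $ P' U c  c y c c $  match c
  3  $ P' U    y c c $    expand U → y c
  4  $ P' c y  y c c $    match y
  5  $ P' c    c c $      match c
Stack after step 5: $ P' (top = P').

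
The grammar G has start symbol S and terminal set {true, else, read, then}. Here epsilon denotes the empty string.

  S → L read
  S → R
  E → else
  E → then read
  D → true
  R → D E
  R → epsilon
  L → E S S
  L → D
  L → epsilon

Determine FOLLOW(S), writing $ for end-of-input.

{$, else, read, then, true}

FIRST(E): from E→else we get {else}; from E→then read we get {then}. So FIRST(E) = {else, then}.
FIRST(D): from D→true we get {true}. So FIRST(D) = {true}.
FIRST(R): from R→D E we get {true}; from R→epsilon we get {epsilon}. So FIRST(R) = {epsilon, true}.
FIRST(L): from L→E S S we get {else, then}; from L→D we get {true}; from L→epsilon we get {epsilon}. So FIRST(L) = {epsilon, else, then, true}.
FIRST(S): from S→L read we get {else, read, then, true}; from S→R we get {epsilon, true}. So FIRST(S) = {epsilon, else, read, then, true}.
FOLLOW(S) includes $ since S is the start symbol.
FOLLOW(L): in S→L read, L is followed by read with FIRST {read}. Thus FOLLOW(L) = {read}.
FOLLOW(S): in L→E S S (occurrence 1), S is followed by S with FIRST {epsilon, else, read, then, true}; in L→E S S (occurrence 1), the suffix after S is nullable, so FOLLOW(S) ⊇ FOLLOW(L) = {read}; in L→E S S (occurrence 2), the suffix after S is empty, so FOLLOW(S) ⊇ FOLLOW(L) = {read}. Thus FOLLOW(S) = {$, else, read, then, true}.
FOLLOW(D): in R→D E, D is followed by E with FIRST {else, then}; in L→D, the suffix after D is empty, so FOLLOW(D) ⊇ FOLLOW(L) = {read}. Thus FOLLOW(D) = {else, read, then}.
FOLLOW(R): in S→R, the suffix after R is empty, so FOLLOW(R) ⊇ FOLLOW(S) = {$, else, read, then, true}. Thus FOLLOW(R) = {$, else, read, then, true}.
FOLLOW(E): in R→D E, the suffix after E is empty, so FOLLOW(E) ⊇ FOLLOW(R) = {$, else, read, then, true}; in L→E S S, E is followed by S S with FIRST {epsilon, else, read, then, true}; in L→E S S, the suffix after E is nullable, so FOLLOW(E) ⊇ FOLLOW(L) = {read}. Thus FOLLOW(E) = {$, else, read, then, true}.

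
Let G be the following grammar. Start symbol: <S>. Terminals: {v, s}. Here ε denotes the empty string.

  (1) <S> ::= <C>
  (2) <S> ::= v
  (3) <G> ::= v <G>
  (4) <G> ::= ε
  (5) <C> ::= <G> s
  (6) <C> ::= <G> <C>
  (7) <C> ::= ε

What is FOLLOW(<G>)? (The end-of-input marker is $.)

{$, s, v}

FIRST(<G>) = {ε, v}
FIRST(<C>) = {ε, s, v}  (via <G> s, <G> <C>)
FIRST(<S>) = {ε, s, v}  (via <C>)
FOLLOW(<S>) includes $ since <S> is the start symbol.
FOLLOW(<S>): <S> appears on no right-hand side. Thus FOLLOW(<S>) = {$}.
FOLLOW(<C>): in <S>::=<C>, the suffix after <C> is empty, so FOLLOW(<C>) ⊇ FOLLOW(<S>) = {$}; in <C>::=<G> <C>, the suffix after <C> is empty (adds nothing new). Thus FOLLOW(<C>) = {$}.
FOLLOW(<G>): in <G>::=v <G>, the suffix after <G> is empty (adds nothing new); in <C>::=<G> s, <G> is followed by s with FIRST {s}; in <C>::=<G> <C>, <G> is followed by <C> with FIRST {ε, s, v}; in <C>::=<G> <C>, the suffix after <G> is nullable, so FOLLOW(<G>) ⊇ FOLLOW(<C>) = {$}. Thus FOLLOW(<G>) = {$, s, v}.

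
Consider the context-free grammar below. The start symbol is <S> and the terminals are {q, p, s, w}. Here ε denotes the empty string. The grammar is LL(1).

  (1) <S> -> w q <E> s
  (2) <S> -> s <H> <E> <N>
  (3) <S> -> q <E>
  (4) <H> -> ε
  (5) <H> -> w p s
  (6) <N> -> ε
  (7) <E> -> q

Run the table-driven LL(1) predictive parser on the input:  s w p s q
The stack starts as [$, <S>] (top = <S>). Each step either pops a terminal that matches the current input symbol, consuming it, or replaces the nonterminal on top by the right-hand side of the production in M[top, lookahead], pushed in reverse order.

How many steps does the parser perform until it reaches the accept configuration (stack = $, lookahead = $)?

9

     Stack            Input        Action
  1  $ <S>            s w p s q $  expand <S> -> s <H> <E> <N>
  2  $ <N> <E> <H> s  s w p s q $  match s
  3  $ <N> <E> <H>    w p s q $    expand <H> -> w p s
  4  $ <N> <E> s p w  w p s q $    match w
  5  $ <N> <E> s p    p s q $      match p
  6  $ <N> <E> s      s q $        match s
  7  $ <N> <E>        q $          expand <E> -> q
  8  $ <N> q          q $          match q
  9  $ <N>            $            expand <N> -> ε
Accept reached after 9 steps.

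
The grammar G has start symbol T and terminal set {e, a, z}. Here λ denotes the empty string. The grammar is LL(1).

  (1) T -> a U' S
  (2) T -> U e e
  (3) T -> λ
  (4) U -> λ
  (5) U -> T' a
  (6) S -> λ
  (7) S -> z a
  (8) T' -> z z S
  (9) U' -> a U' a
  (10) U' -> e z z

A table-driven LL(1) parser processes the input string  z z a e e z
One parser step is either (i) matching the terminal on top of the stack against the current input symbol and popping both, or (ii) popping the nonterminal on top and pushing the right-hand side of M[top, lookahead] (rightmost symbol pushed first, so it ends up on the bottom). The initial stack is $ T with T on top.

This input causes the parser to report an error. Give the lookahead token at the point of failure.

z

step 1: stack=$ T  input=z z a e e z $  — expand T -> U e e
step 2: stack=$ e e U  input=z z a e e z $  — expand U -> T' a
step 3: stack=$ e e a T'  input=z z a e e z $  — expand T' -> z z S
step 4: stack=$ e e a S z z  input=z z a e e z $  — match z
step 5: stack=$ e e a S z  input=z a e e z $  — match z
step 6: stack=$ e e a S  input=a e e z $  — expand S -> λ
step 7: stack=$ e e a  input=a e e z $  — match a
step 8: stack=$ e e  input=e e z $  — match e
step 9: stack=$ e  input=e z $  — match e
step 10: stack=$  input=z $  — error: stack empty but input remains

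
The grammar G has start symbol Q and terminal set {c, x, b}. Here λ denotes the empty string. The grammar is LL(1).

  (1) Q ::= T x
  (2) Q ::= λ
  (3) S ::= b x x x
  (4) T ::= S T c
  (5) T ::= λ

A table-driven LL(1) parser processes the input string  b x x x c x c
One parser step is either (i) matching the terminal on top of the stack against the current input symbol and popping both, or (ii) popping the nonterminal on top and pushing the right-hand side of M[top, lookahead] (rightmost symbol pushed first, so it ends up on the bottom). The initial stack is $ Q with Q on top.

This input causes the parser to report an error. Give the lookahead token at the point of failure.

step 1: stack=$ Q  input=b x x x c x c $  — expand Q ::= T x
step 2: stack=$ x T  input=b x x x c x c $  — expand T ::= S T c
step 3: stack=$ x c T S  input=b x x x c x c $  — expand S ::= b x x x
step 4: stack=$ x c T x x x b  input=b x x x c x c $  — match b
step 5: stack=$ x c T x x x  input=x x x c x c $  — match x
step 6: stack=$ x c T x x  input=x x c x c $  — match x
step 7: stack=$ x c T x  input=x c x c $  — match x
step 8: stack=$ x c T  input=c x c $  — expand T ::= λ
step 9: stack=$ x c  input=c x c $  — match c
step 10: stack=$ x  input=x c $  — match x
step 11: stack=$  input=c $  — error: stack empty but input remains

c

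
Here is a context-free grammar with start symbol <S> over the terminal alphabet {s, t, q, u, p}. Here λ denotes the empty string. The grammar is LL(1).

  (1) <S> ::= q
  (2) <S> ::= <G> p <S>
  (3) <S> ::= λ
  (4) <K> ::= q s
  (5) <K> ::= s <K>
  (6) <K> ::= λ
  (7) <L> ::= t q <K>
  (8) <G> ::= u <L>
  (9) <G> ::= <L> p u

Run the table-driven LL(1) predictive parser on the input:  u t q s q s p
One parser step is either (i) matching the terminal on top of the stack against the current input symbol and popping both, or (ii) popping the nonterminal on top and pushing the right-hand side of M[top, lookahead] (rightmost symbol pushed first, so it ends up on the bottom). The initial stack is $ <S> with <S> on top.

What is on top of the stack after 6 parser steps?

step 1: stack=$ <S>  input=u t q s q s p $  — expand <S> ::= <G> p <S>
step 2: stack=$ <S> p <G>  input=u t q s q s p $  — expand <G> ::= u <L>
step 3: stack=$ <S> p <L> u  input=u t q s q s p $  — match u
step 4: stack=$ <S> p <L>  input=t q s q s p $  — expand <L> ::= t q <K>
step 5: stack=$ <S> p <K> q t  input=t q s q s p $  — match t
step 6: stack=$ <S> p <K> q  input=q s q s p $  — match q
Stack after step 6: $ <S> p <K> (top = <K>).

<K>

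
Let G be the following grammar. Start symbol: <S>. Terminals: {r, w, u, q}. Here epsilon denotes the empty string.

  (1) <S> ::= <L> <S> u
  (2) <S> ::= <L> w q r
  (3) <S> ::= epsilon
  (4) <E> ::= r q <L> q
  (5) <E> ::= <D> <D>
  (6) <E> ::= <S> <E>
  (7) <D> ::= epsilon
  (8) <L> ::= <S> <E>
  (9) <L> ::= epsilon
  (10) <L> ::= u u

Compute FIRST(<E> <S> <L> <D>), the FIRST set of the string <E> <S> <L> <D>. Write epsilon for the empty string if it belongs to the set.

FIRST(<D>) = {epsilon}
FIRST(<S>) = {epsilon, r, u, w}  (via <L> <S> u, <L> w q r)
FIRST(<E>) = {epsilon, r, u, w}  (via <D> <D>, <S> <E>)
FIRST(<L>) = {epsilon, r, u, w}  (via <S> <E>)
FIRST(<E> <S> <L> <D>): take FIRST of each symbol in turn, carrying on past any symbol whose FIRST contains epsilon; result {epsilon, r, u, w}.

{epsilon, r, u, w}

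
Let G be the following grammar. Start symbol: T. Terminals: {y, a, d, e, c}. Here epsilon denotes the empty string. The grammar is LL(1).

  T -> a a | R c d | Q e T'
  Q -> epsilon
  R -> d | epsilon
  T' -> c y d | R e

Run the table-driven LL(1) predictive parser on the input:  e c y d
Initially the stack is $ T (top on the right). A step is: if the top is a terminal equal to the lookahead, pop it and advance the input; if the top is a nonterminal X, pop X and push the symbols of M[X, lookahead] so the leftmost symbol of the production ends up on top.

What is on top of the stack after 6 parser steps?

step 1: stack=$ T  input=e c y d $  — expand T -> Q e T'
step 2: stack=$ T' e Q  input=e c y d $  — expand Q -> epsilon
step 3: stack=$ T' e  input=e c y d $  — match e
step 4: stack=$ T'  input=c y d $  — expand T' -> c y d
step 5: stack=$ d y c  input=c y d $  — match c
step 6: stack=$ d y  input=y d $  — match y
Stack after step 6: $ d (top = d).

d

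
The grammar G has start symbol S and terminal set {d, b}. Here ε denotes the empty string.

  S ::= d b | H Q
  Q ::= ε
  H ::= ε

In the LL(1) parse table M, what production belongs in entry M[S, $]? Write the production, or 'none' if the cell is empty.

FIRST(Q) = {ε}
FIRST(H) = {ε}
FIRST(S) = {ε, d}  (via H Q)
FOLLOW(S) includes $ since S is the start symbol.
FOLLOW(S): S appears on no right-hand side. Thus FOLLOW(S) = {$}.
For S ::= d b: FIRST(d b) = {d}, so it goes in M[S, t] for t ∈ {d}.
For S ::= H Q: FIRST(H Q) = {ε}, so it goes in M[S, t] for t ∈ {}; since ε ∈ FIRST, also for every t ∈ FOLLOW(S) = {$}.

S ::= H Q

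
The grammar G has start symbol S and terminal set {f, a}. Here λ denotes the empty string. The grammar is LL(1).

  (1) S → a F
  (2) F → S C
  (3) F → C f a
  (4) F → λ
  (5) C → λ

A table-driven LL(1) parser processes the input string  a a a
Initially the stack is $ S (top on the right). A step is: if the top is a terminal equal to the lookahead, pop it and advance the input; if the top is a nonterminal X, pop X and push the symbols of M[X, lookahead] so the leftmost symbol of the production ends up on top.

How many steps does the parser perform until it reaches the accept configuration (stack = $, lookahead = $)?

      Stack      Input    Action
   1  $ S        a a a $  expand S → a F
   2  $ F a      a a a $  match a
   3  $ F        a a $    expand F → S C
   4  $ C S      a a $    expand S → a F
   5  $ C F a    a a $    match a
   6  $ C F      a $      expand F → S C
   7  $ C C S    a $      expand S → a F
   8  $ C C F a  a $      match a
   9  $ C C F    $        expand F → λ
  10  $ C C      $        expand C → λ
  11  $ C        $        expand C → λ
Accept reached after 11 steps.

11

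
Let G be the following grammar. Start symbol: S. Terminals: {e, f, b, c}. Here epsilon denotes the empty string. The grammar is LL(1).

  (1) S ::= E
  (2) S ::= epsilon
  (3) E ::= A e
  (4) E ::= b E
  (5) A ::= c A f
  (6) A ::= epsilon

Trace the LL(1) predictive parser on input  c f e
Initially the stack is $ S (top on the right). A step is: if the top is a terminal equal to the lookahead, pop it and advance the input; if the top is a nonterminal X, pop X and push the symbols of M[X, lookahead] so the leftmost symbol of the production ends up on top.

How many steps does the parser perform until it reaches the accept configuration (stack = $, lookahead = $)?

7

step 1: stack=$ S  input=c f e $  — expand S ::= E
step 2: stack=$ E  input=c f e $  — expand E ::= A e
step 3: stack=$ e A  input=c f e $  — expand A ::= c A f
step 4: stack=$ e f A c  input=c f e $  — match c
step 5: stack=$ e f A  input=f e $  — expand A ::= epsilon
step 6: stack=$ e f  input=f e $  — match f
step 7: stack=$ e  input=e $  — match e
Accept reached after 7 steps.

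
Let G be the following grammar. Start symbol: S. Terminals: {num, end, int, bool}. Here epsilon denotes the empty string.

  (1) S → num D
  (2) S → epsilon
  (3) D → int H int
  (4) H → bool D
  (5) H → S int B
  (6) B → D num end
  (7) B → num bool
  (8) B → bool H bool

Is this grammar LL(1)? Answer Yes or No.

FIRST(S) = {epsilon, num}
FIRST(D) = {int}
FIRST(H) = {bool, int, num}
FIRST(B) = {bool, int, num}
FOLLOW(S) = {$, int}
FOLLOW(D) = {$, bool, int, num}
FOLLOW(H) = {bool, int}
FOLLOW(B) = {bool, int}
Each cell of M receives at most one production.

Yes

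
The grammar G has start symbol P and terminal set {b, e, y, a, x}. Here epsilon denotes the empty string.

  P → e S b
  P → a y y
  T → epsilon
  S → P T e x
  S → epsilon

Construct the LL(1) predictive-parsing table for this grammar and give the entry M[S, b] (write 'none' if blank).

S → epsilon

FIRST(P) = {a, e}
FIRST(T) = {epsilon}
FIRST(S) = {epsilon, a, e}  (via P T e x)
FOLLOW(P) includes $ since P is the start symbol.
FOLLOW(S): in P→e S b, S is followed by b with FIRST {b}. Thus FOLLOW(S) = {b}.
For S → P T e x: FIRST(P T e x) = {a, e}, so it goes in M[S, t] for t ∈ {a, e}.
For S → epsilon: FIRST(epsilon) = {epsilon}, so it goes in M[S, t] for t ∈ {}; since epsilon ∈ FIRST, also for every t ∈ FOLLOW(S) = {b}.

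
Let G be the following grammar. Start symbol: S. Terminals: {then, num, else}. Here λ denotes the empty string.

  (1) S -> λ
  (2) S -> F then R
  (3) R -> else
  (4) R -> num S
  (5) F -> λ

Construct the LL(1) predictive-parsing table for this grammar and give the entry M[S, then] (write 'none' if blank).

S -> F then R

FIRST(R) = {else, num}
FIRST(F) = {λ}
FIRST(S) = {λ, then}  (via F then R)
FOLLOW(S) includes $ since S is the start symbol.
FOLLOW(S): in R->num S, the suffix after S is empty, so FOLLOW(S) ⊇ FOLLOW(R) = {$}. Thus FOLLOW(S) = {$}.
FOLLOW(R): in S->F then R, the suffix after R is empty, so FOLLOW(R) ⊇ FOLLOW(S) = {$}. Thus FOLLOW(R) = {$}.
For S -> λ: FIRST(λ) = {λ}, so it goes in M[S, t] for t ∈ {}; since λ ∈ FIRST, also for every t ∈ FOLLOW(S) = {$}.
For S -> F then R: FIRST(F then R) = {then}, so it goes in M[S, t] for t ∈ {then}.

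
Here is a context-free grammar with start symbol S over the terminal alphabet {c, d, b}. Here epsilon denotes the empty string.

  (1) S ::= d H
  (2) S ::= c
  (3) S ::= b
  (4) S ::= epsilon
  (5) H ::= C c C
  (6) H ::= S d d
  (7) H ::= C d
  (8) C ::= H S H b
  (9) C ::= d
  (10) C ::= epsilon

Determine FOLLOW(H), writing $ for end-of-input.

{$, b, c, d}

FIRST(S): from S::=d H we get {d}; from S::=c we get {c}; from S::=b we get {b}; from S::=epsilon we get {epsilon}. So FIRST(S) = {epsilon, b, c, d}.
FIRST(H): from H::=C c C we get {b, c, d}; from H::=S d d we get {b, c, d}; from H::=C d we get {b, c, d}. So FIRST(H) = {b, c, d}.
FIRST(C): from C::=H S H b we get {b, c, d}; from C::=d we get {d}; from C::=epsilon we get {epsilon}. So FIRST(C) = {epsilon, b, c, d}.
FOLLOW(S) includes $ since S is the start symbol.
FOLLOW(S): in H::=S d d, S is followed by d d with FIRST {d}; in C::=H S H b, S is followed by H b with FIRST {b, c, d}. Thus FOLLOW(S) = {$, b, c, d}.
FOLLOW(H): in S::=d H, the suffix after H is empty, so FOLLOW(H) ⊇ FOLLOW(S) = {$, b, c, d}; in C::=H S H b (occurrence 1), H is followed by S H b with FIRST {b, c, d}; in C::=H S H b (occurrence 2), H is followed by b with FIRST {b}. Thus FOLLOW(H) = {$, b, c, d}.
FOLLOW(C): in H::=C c C (occurrence 1), C is followed by c C with FIRST {c}; in H::=C c C (occurrence 2), the suffix after C is empty, so FOLLOW(C) ⊇ FOLLOW(H) = {$, b, c, d}; in H::=C d, C is followed by d with FIRST {d}. Thus FOLLOW(C) = {$, b, c, d}.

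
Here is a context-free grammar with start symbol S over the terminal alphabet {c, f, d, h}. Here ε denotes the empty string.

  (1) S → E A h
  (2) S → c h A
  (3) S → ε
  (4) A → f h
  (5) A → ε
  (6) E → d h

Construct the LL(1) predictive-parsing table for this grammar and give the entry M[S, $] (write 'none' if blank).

FIRST(A) = {ε, f}
FIRST(E) = {d}
FIRST(S) = {ε, c, d}  (via E A h)
FOLLOW(S) includes $ since S is the start symbol.
FOLLOW(S): S appears on no right-hand side. Thus FOLLOW(S) = {$}.
For S → E A h: FIRST(E A h) = {d}, so it goes in M[S, t] for t ∈ {d}.
For S → c h A: FIRST(c h A) = {c}, so it goes in M[S, t] for t ∈ {c}.
For S → ε: FIRST(ε) = {ε}, so it goes in M[S, t] for t ∈ {}; since ε ∈ FIRST, also for every t ∈ FOLLOW(S) = {$}.

S → ε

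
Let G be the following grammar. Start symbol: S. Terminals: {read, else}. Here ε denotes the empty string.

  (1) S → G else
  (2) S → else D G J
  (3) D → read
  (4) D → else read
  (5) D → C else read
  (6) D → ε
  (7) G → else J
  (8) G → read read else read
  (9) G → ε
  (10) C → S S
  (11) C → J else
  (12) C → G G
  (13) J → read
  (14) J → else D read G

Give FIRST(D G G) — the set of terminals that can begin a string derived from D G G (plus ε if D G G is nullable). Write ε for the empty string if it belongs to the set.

FIRST(G) = {ε, else, read}
FIRST(J) = {else, read}
FIRST(S) = {else, read}  (via G else)
FIRST(C) = {ε, else, read}  (via S S, J else, G G)
FIRST(D) = {ε, else, read}  (via C else read)
FIRST(D G G): take FIRST of each symbol in turn, carrying on past any symbol whose FIRST contains ε; result {ε, else, read}.

{ε, else, read}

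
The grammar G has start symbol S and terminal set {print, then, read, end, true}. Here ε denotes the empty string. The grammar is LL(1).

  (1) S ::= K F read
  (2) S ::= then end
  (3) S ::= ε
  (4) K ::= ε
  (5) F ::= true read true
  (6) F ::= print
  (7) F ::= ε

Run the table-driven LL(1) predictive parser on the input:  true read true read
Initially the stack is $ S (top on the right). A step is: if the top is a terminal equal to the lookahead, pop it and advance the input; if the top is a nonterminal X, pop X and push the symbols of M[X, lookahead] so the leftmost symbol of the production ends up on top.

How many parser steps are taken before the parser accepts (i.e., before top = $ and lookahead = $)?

step 1: stack=$ S  input=true read true read $  — expand S ::= K F read
step 2: stack=$ read F K  input=true read true read $  — expand K ::= ε
step 3: stack=$ read F  input=true read true read $  — expand F ::= true read true
step 4: stack=$ read true read true  input=true read true read $  — match true
step 5: stack=$ read true read  input=read true read $  — match read
step 6: stack=$ read true  input=true read $  — match true
step 7: stack=$ read  input=read $  — match read
Accept reached after 7 steps.

7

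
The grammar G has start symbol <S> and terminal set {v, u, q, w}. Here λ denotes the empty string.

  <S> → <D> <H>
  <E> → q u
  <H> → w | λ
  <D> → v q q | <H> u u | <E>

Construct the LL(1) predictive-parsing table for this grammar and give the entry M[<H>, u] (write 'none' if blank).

FIRST(<E>) = {q}
FIRST(<H>) = {λ, w}
FIRST(<D>) = {q, u, v, w}  (via <H> u u, <E>)
FIRST(<S>) = {q, u, v, w}  (via <D> <H>)
FOLLOW(<S>) includes $ since <S> is the start symbol.
FOLLOW(<S>): <S> appears on no right-hand side. Thus FOLLOW(<S>) = {$}.
FOLLOW(<H>): in <S>→<D> <H>, the suffix after <H> is empty, so FOLLOW(<H>) ⊇ FOLLOW(<S>) = {$}; in <D>→<H> u u, <H> is followed by u u with FIRST {u}. Thus FOLLOW(<H>) = {$, u}.
For <H> → w: FIRST(w) = {w}, so it goes in M[<H>, t] for t ∈ {w}.
For <H> → λ: FIRST(λ) = {λ}, so it goes in M[<H>, t] for t ∈ {}; since λ ∈ FIRST, also for every t ∈ FOLLOW(<H>) = {$, u}.

<H> → λ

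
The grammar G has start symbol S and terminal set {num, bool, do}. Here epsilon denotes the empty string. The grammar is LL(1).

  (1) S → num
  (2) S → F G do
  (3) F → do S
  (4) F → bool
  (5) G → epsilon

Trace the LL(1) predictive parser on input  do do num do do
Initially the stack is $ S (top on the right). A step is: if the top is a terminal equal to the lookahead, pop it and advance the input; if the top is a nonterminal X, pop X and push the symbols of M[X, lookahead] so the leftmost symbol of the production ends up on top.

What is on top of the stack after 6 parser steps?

step 1: stack=$ S  input=do do num do do $  — expand S → F G do
step 2: stack=$ do G F  input=do do num do do $  — expand F → do S
step 3: stack=$ do G S do  input=do do num do do $  — match do
step 4: stack=$ do G S  input=do num do do $  — expand S → F G do
step 5: stack=$ do G do G F  input=do num do do $  — expand F → do S
step 6: stack=$ do G do G S do  input=do num do do $  — match do
Stack after step 6: $ do G do G S (top = S).

S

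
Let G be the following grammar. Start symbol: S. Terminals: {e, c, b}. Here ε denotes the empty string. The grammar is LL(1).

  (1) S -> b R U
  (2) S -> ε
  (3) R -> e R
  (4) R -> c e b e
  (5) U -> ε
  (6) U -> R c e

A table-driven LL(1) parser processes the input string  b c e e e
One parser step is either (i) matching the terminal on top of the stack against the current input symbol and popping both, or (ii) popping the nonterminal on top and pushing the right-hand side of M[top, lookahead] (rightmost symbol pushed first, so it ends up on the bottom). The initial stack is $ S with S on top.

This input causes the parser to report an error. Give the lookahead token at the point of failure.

     Stack        Input        Action
  1  $ S          b c e e e $  expand S -> b R U
  2  $ U R b      b c e e e $  match b
  3  $ U R        c e e e $    expand R -> c e b e
  4  $ U e b e c  c e e e $    match c
  5  $ U e b e    e e e $      match e
  6  $ U e b      e e $        error: top is terminal b but lookahead is e

e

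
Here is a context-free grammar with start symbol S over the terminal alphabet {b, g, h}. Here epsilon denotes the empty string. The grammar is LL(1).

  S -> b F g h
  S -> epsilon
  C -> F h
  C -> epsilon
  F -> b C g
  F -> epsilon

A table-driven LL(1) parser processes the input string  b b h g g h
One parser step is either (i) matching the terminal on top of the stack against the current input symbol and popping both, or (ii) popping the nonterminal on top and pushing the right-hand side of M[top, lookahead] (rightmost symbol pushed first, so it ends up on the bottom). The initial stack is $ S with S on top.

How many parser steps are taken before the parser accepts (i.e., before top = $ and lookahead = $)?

10

step 1: stack=$ S  input=b b h g g h $  — expand S -> b F g h
step 2: stack=$ h g F b  input=b b h g g h $  — match b
step 3: stack=$ h g F  input=b h g g h $  — expand F -> b C g
step 4: stack=$ h g g C b  input=b h g g h $  — match b
step 5: stack=$ h g g C  input=h g g h $  — expand C -> F h
step 6: stack=$ h g g h F  input=h g g h $  — expand F -> epsilon
step 7: stack=$ h g g h  input=h g g h $  — match h
step 8: stack=$ h g g  input=g g h $  — match g
step 9: stack=$ h g  input=g h $  — match g
step 10: stack=$ h  input=h $  — match h
Accept reached after 10 steps.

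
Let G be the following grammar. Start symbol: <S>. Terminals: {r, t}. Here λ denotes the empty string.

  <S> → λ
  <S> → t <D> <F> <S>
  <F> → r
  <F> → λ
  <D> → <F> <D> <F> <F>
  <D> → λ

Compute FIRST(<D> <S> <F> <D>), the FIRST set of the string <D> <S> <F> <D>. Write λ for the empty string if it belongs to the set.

FIRST(<S>): from <S>→λ we get {λ}; from <S>→t <D> <F> <S> we get {t}. So FIRST(<S>) = {λ, t}.
FIRST(<F>): from <F>→r we get {r}; from <F>→λ we get {λ}. So FIRST(<F>) = {λ, r}.
FIRST(<D>): from <D>→<F> <D> <F> <F> we get {λ, r}; from <D>→λ we get {λ}. So FIRST(<D>) = {λ, r}.
FIRST(<D> <S> <F> <D>): take FIRST of each symbol in turn, carrying on past any symbol whose FIRST contains λ; result {λ, r, t}.

{λ, r, t}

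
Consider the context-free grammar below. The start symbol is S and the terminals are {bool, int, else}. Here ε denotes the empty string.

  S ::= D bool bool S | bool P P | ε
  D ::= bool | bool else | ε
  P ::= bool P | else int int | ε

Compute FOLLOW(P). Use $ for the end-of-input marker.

FIRST(D): from D::=bool we get {bool}; from D::=bool else we get {bool}; from D::=ε we get {ε}. So FIRST(D) = {ε, bool}.
FIRST(P): from P::=bool P we get {bool}; from P::=else int int we get {else}; from P::=ε we get {ε}. So FIRST(P) = {ε, bool, else}.
FIRST(S): from S::=D bool bool S we get {bool}; from S::=bool P P we get {bool}; from S::=ε we get {ε}. So FIRST(S) = {ε, bool}.
FOLLOW(S) includes $ since S is the start symbol.
FOLLOW(S): in S::=D bool bool S, the suffix after S is empty (adds nothing new). Thus FOLLOW(S) = {$}.
FOLLOW(D): in S::=D bool bool S, D is followed by bool bool S with FIRST {bool}. Thus FOLLOW(D) = {bool}.
FOLLOW(P): in S::=bool P P (occurrence 1), P is followed by P with FIRST {ε, bool, else}; in S::=bool P P (occurrence 1), the suffix after P is nullable, so FOLLOW(P) ⊇ FOLLOW(S) = {$}; in S::=bool P P (occurrence 2), the suffix after P is empty, so FOLLOW(P) ⊇ FOLLOW(S) = {$}; in P::=bool P, the suffix after P is empty (adds nothing new). Thus FOLLOW(P) = {$, bool, else}.

{$, bool, else}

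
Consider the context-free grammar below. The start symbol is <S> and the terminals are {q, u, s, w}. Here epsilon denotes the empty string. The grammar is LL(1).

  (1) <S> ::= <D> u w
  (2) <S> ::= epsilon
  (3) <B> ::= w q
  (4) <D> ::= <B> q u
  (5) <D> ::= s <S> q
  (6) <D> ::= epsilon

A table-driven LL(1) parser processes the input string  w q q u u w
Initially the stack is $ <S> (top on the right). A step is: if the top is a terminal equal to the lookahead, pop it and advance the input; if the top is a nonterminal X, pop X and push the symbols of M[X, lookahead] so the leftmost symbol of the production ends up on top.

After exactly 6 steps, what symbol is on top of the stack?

u

     Stack          Input          Action
  1  $ <S>          w q q u u w $  expand <S> ::= <D> u w
  2  $ w u <D>      w q q u u w $  expand <D> ::= <B> q u
  3  $ w u u q <B>  w q q u u w $  expand <B> ::= w q
  4  $ w u u q q w  w q q u u w $  match w
  5  $ w u u q q    q q u u w $    match q
  6  $ w u u q      q u u w $      match q
Stack after step 6: $ w u u (top = u).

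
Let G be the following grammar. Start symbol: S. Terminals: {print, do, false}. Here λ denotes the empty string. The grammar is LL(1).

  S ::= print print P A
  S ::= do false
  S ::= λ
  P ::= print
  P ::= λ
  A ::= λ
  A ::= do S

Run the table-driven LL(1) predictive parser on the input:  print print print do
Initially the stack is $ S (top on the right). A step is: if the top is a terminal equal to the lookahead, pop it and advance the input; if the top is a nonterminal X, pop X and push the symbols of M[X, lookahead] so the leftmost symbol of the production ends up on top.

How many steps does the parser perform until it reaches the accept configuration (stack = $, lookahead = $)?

step 1: stack=$ S  input=print print print do $  — expand S ::= print print P A
step 2: stack=$ A P print print  input=print print print do $  — match print
step 3: stack=$ A P print  input=print print do $  — match print
step 4: stack=$ A P  input=print do $  — expand P ::= print
step 5: stack=$ A print  input=print do $  — match print
step 6: stack=$ A  input=do $  — expand A ::= do S
step 7: stack=$ S do  input=do $  — match do
step 8: stack=$ S  input=$  — expand S ::= λ
Accept reached after 8 steps.

8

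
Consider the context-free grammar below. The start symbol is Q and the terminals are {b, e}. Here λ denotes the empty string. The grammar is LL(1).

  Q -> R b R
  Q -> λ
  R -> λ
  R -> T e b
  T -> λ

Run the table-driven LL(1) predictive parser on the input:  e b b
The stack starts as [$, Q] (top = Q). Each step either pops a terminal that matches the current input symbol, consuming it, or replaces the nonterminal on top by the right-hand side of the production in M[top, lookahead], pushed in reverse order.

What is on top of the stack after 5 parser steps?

b

step 1: stack=$ Q  input=e b b $  — expand Q -> R b R
step 2: stack=$ R b R  input=e b b $  — expand R -> T e b
step 3: stack=$ R b b e T  input=e b b $  — expand T -> λ
step 4: stack=$ R b b e  input=e b b $  — match e
step 5: stack=$ R b b  input=b b $  — match b
Stack after step 5: $ R b (top = b).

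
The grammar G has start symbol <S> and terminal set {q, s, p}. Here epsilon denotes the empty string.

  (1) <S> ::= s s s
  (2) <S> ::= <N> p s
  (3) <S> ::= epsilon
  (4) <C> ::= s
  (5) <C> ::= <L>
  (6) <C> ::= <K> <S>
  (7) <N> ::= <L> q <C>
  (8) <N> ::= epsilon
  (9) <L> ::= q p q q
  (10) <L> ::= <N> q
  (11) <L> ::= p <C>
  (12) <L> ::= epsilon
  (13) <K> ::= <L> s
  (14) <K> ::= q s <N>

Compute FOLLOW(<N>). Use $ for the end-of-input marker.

{p, q, s}

FIRST(<S>) = {epsilon, p, q, s}  (via <N> p s)
FIRST(<C>) = {epsilon, p, q, s}  (via <L>, <K> <S>)
FIRST(<N>) = {epsilon, p, q}  (via <L> q <C>)
FIRST(<L>) = {epsilon, p, q}  (via <N> q)
FIRST(<K>) = {p, q, s}  (via <L> s)
FOLLOW(<S>) includes $ since <S> is the start symbol.
FOLLOW(<S>): in <C>::=<K> <S>, the suffix after <S> is empty, so FOLLOW(<S>) ⊇ FOLLOW(<C>) = {p, q, s}. Thus FOLLOW(<S>) = {$, p, q, s}.
FOLLOW(<C>): in <N>::=<L> q <C>, the suffix after <C> is empty, so FOLLOW(<C>) ⊇ FOLLOW(<N>) = {p, q, s}; in <L>::=p <C>, the suffix after <C> is empty, so FOLLOW(<C>) ⊇ FOLLOW(<L>) = {p, q, s}. Thus FOLLOW(<C>) = {p, q, s}.
FOLLOW(<L>): in <C>::=<L>, the suffix after <L> is empty, so FOLLOW(<L>) ⊇ FOLLOW(<C>) = {p, q, s}; in <N>::=<L> q <C>, <L> is followed by q <C> with FIRST {q}; in <K>::=<L> s, <L> is followed by s with FIRST {s}. Thus FOLLOW(<L>) = {p, q, s}.
FOLLOW(<K>): in <C>::=<K> <S>, <K> is followed by <S> with FIRST {epsilon, p, q, s}; in <C>::=<K> <S>, the suffix after <K> is nullable, so FOLLOW(<K>) ⊇ FOLLOW(<C>) = {p, q, s}. Thus FOLLOW(<K>) = {p, q, s}.
FOLLOW(<N>): in <S>::=<N> p s, <N> is followed by p s with FIRST {p}; in <L>::=<N> q, <N> is followed by q with FIRST {q}; in <K>::=q s <N>, the suffix after <N> is empty, so FOLLOW(<N>) ⊇ FOLLOW(<K>) = {p, q, s}. Thus FOLLOW(<N>) = {p, q, s}.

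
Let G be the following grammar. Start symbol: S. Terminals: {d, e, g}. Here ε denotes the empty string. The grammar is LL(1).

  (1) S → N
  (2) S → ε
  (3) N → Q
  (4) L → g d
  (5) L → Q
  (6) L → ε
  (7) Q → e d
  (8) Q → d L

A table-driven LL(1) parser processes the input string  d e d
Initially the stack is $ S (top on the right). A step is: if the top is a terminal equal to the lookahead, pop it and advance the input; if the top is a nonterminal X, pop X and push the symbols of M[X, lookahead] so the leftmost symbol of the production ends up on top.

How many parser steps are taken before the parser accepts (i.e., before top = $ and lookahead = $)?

8

     Stack  Input    Action
  1  $ S    d e d $  expand S → N
  2  $ N    d e d $  expand N → Q
  3  $ Q    d e d $  expand Q → d L
  4  $ L d  d e d $  match d
  5  $ L    e d $    expand L → Q
  6  $ Q    e d $    expand Q → e d
  7  $ d e  e d $    match e
  8  $ d    d $      match d
Accept reached after 8 steps.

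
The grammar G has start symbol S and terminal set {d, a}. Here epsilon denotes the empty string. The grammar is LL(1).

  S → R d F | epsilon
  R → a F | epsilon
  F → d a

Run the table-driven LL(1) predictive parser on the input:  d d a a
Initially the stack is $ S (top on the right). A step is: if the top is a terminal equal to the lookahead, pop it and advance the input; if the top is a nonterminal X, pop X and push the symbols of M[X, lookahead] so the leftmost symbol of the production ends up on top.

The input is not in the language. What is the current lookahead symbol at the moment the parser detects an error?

     Stack    Input      Action
  1  $ S      d d a a $  expand S → R d F
  2  $ F d R  d d a a $  expand R → epsilon
  3  $ F d    d d a a $  match d
  4  $ F      d a a $    expand F → d a
  5  $ a d    d a a $    match d
  6  $ a      a a $      match a
  7  $        a $        error: stack empty but input remains

a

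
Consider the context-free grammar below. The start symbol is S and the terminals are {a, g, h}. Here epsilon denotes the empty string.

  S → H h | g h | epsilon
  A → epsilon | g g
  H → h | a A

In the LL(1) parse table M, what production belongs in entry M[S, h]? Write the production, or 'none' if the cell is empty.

S → H h

FIRST(A): from A→epsilon we get {epsilon}; from A→g g we get {g}. So FIRST(A) = {epsilon, g}.
FIRST(H): from H→h we get {h}; from H→a A we get {a}. So FIRST(H) = {a, h}.
FIRST(S): from S→H h we get {a, h}; from S→g h we get {g}; from S→epsilon we get {epsilon}. So FIRST(S) = {epsilon, a, g, h}.
FOLLOW(S) includes $ since S is the start symbol.
FOLLOW(S): S appears on no right-hand side. Thus FOLLOW(S) = {$}.
For S → H h: FIRST(H h) = {a, h}, so it goes in M[S, t] for t ∈ {a, h}.
For S → g h: FIRST(g h) = {g}, so it goes in M[S, t] for t ∈ {g}.
For S → epsilon: FIRST(epsilon) = {epsilon}, so it goes in M[S, t] for t ∈ {}; since epsilon ∈ FIRST, also for every t ∈ FOLLOW(S) = {$}.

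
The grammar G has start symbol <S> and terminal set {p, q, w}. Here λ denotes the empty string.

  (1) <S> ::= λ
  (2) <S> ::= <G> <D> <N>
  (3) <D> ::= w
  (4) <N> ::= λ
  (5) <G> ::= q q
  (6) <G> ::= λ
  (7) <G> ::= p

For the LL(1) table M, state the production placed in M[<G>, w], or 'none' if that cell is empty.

<G> ::= λ

FIRST(<D>): from <D>::=w we get {w}. So FIRST(<D>) = {w}.
FIRST(<N>): from <N>::=λ we get {λ}. So FIRST(<N>) = {λ}.
FIRST(<G>): from <G>::=q q we get {q}; from <G>::=λ we get {λ}; from <G>::=p we get {p}. So FIRST(<G>) = {λ, p, q}.
FIRST(<S>): from <S>::=λ we get {λ}; from <S>::=<G> <D> <N> we get {p, q, w}. So FIRST(<S>) = {λ, p, q, w}.
FOLLOW(<S>) includes $ since <S> is the start symbol.
FOLLOW(<G>): in <S>::=<G> <D> <N>, <G> is followed by <D> <N> with FIRST {w}. Thus FOLLOW(<G>) = {w}.
For <G> ::= q q: FIRST(q q) = {q}, so it goes in M[<G>, t] for t ∈ {q}.
For <G> ::= λ: FIRST(λ) = {λ}, so it goes in M[<G>, t] for t ∈ {}; since λ ∈ FIRST, also for every t ∈ FOLLOW(<G>) = {w}.
For <G> ::= p: FIRST(p) = {p}, so it goes in M[<G>, t] for t ∈ {p}.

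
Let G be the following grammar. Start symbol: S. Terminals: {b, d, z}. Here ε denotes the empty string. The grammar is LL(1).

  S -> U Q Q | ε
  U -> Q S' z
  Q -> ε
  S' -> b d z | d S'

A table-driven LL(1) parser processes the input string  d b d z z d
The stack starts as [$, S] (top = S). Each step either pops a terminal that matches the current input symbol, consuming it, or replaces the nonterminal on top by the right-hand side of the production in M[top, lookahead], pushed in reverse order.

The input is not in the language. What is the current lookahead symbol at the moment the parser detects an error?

d

      Stack          Input          Action
   1  $ S            d b d z z d $  expand S -> U Q Q
   2  $ Q Q U        d b d z z d $  expand U -> Q S' z
   3  $ Q Q z S' Q   d b d z z d $  expand Q -> ε
   4  $ Q Q z S'     d b d z z d $  expand S' -> d S'
   5  $ Q Q z S' d   d b d z z d $  match d
   6  $ Q Q z S'     b d z z d $    expand S' -> b d z
   7  $ Q Q z z d b  b d z z d $    match b
   8  $ Q Q z z d    d z z d $      match d
   9  $ Q Q z z      z z d $        match z
  10  $ Q Q z        z d $          match z
  11  $ Q Q          d $            expand Q -> ε
  12  $ Q            d $            expand Q -> ε
  13  $              d $            error: stack empty but input remains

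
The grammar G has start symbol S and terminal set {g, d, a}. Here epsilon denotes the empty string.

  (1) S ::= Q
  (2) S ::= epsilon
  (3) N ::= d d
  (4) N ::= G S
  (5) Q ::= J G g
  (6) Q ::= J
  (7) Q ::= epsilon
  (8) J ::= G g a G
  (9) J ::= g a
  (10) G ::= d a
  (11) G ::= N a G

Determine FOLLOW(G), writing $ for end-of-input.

FIRST(S) = {epsilon, d, g}  (via Q)
FIRST(N) = {d}  (via G S)
FIRST(G) = {d}  (via N a G)
FIRST(J) = {d, g}  (via G g a G)
FIRST(Q) = {epsilon, d, g}  (via J G g, J)
FOLLOW(S) includes $ since S is the start symbol.
FOLLOW(N): in G::=N a G, N is followed by a G with FIRST {a}. Thus FOLLOW(N) = {a}.
FOLLOW(S): in N::=G S, the suffix after S is empty, so FOLLOW(S) ⊇ FOLLOW(N) = {a}. Thus FOLLOW(S) = {$, a}.
FOLLOW(Q): in S::=Q, the suffix after Q is empty, so FOLLOW(Q) ⊇ FOLLOW(S) = {$, a}. Thus FOLLOW(Q) = {$, a}.
FOLLOW(J): in Q::=J G g, J is followed by G g with FIRST {d}; in Q::=J, the suffix after J is empty, so FOLLOW(J) ⊇ FOLLOW(Q) = {$, a}. Thus FOLLOW(J) = {$, a, d}.
FOLLOW(G): in N::=G S, G is followed by S with FIRST {epsilon, d, g}; in N::=G S, the suffix after G is nullable, so FOLLOW(G) ⊇ FOLLOW(N) = {a}; in Q::=J G g, G is followed by g with FIRST {g}; in J::=G g a G (occurrence 1), G is followed by g a G with FIRST {g}; in J::=G g a G (occurrence 2), the suffix after G is empty, so FOLLOW(G) ⊇ FOLLOW(J) = {$, a, d}; in G::=N a G, the suffix after G is empty (adds nothing new). Thus FOLLOW(G) = {$, a, d, g}.

{$, a, d, g}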